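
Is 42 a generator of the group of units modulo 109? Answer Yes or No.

φ(109) = 109 − 1 = 108 = 2^2 · 3^3.
It suffices to check that the order of 42 is not a proper divisor of 108: compute 42^(108/q) for q ∈ {2, 3}.
42^54 ≡ 108 (mod 109)  [q = 2: ≢ 1 ✓]
42^36 ≡ 45 (mod 109)  [q = 3: ≢ 1 ✓]
All checks pass, so 42 has order 108 and is a primitive root modulo 109.

Yes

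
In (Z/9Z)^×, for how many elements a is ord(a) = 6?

2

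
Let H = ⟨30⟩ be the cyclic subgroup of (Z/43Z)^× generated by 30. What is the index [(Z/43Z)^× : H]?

1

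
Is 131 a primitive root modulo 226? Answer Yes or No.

φ(226) = φ(2)·φ(113) = 1·112 = 112 = 2^4 · 7.
131 is a primitive root mod 226 iff 131^(φ(226)/q) ≢ 1 for every prime q | φ(226), i.e. q ∈ {2, 7}.
131^56 ≡ 1 (mod 226)  [q = 2: ≡ 1 ✗]
131^16 ≡ 1 (mod 226)  [q = 7: ≡ 1 ✗]
The check at q = 2 fails, so 131 generates a proper subgroup.

No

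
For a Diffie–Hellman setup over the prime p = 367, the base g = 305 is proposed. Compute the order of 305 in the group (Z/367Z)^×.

By Lagrange's theorem, ord_367(305) divides φ(367) = 367 − 1 = 366 = 2 · 3 · 61.
Divisors of 366: 1, 2, 3, 6, 61, 122, 183, 366.
Check 305^d mod 367 for each divisor in increasing order:
305^1 ≡ 305 (mod 367)
305^2 ≡ 174 (mod 367)
305^3 ≡ 222 (mod 367)
305^6 ≡ 106 (mod 367)
305^61 ≡ 84 (mod 367)
305^122 ≡ 83 (mod 367)
305^183 ≡ 366 (mod 367)
305^366 ≡ 1 (mod 367) ✓
Hence ord(305) = 366.

366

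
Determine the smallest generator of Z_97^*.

φ(97) = 97 − 1 = 96 = 2^5 · 3.
g is a primitive root iff g^(96/q) ≢ 1 (mod 97) for each prime q ∈ {2, 3}.
g = 2: 2^48 ≡ 1 — hits 1, so not a primitive root.
g = 3: 3^48 ≡ 1 — hits 1, so not a primitive root.
g = 4: 4^48 ≡ 1 — hits 1, so not a primitive root.
g = 5: 5^48 ≡ 96; 5^32 ≡ 35 — none is 1, so 5 is a primitive root.
So 5 is the smallest generator of (Z/97Z)^×.

5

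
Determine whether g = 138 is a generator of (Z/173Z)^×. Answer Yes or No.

φ(173) = 173 − 1 = 172 = 2^2 · 43.
An element g generates (Z/173Z)^× iff g^(172/q) ≢ 1 (mod 173) for each prime q ∈ {2, 43}.
138^86 ≡ 1 (mod 173)  [q = 2: ≡ 1 ✗]
138^4 ≡ 23 (mod 173)  [q = 43: ≢ 1 ✓]
138^86 ≡ 1 shows ord(138) | 86, strictly less than φ(173); not a primitive root.

No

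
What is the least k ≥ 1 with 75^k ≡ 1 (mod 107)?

53

ord(75) | φ(107) = 107 − 1 = 106 = 2 · 53.
Divisors of 106: 1, 2, 53, 106.
Check 75^d mod 107 for each divisor in increasing order:
75^1 ≡ 75
75^2 ≡ 61
75^53 ≡ 1
So ord_107(75) = 53.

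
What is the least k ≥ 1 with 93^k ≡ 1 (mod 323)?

72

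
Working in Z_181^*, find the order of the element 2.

Since 2 ∈ (Z/181Z)^×, its order divides φ(181) = 181 − 1 = 180 = 2^2 · 3^2 · 5.
Divisors of 180: 1, 2, 3, 4, 5, 6, 9, 10, 12, 15, 18, 20, 30, 36, 45, 60, 90, 180.
Evaluate successive powers at the divisors of 180:
2^1 ≡ 2
2^2 ≡ 4
2^3 ≡ 8
2^4 ≡ 16
2^5 ≡ 32
2^6 ≡ 64
2^9 ≡ 150
2^10 ≡ 119
2^12 ≡ 114
2^15 ≡ 7
2^18 ≡ 56
2^20 ≡ 43
2^30 ≡ 49
2^36 ≡ 59
2^45 ≡ 162
2^60 ≡ 48
2^90 ≡ 180
2^180 ≡ 1
Hence ord(2) = 180.

180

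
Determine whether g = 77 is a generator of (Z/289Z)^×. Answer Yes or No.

No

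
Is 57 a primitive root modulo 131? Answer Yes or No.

Yes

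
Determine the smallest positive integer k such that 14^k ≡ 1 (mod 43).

21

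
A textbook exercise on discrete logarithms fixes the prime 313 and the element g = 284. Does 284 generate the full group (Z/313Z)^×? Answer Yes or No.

No

φ(313) = 313 − 1 = 312 = 2^3 · 3 · 13.
Test 284^(312/q) mod 313 for each prime factor q of 312:
284^156 ≡ 1 (mod 313)  [q = 2: ≡ 1 ✗]
284^104 ≡ 98 (mod 313)  [q = 3: ≢ 1 ✓]
284^24 ≡ 1 (mod 313)  [q = 13: ≡ 1 ✗]
284^156 ≡ 1 shows ord(284) | 156, strictly less than φ(313); not a primitive root.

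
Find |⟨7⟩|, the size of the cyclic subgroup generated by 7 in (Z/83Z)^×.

By Lagrange's theorem, ord_83(7) divides φ(83) = 83 − 1 = 82 = 2 · 41.
Divisors of 82: 1, 2, 41, 82.
Evaluate successive powers at the divisors of 82:
7^1 ≡ 7 (mod 83)
7^2 ≡ 49 (mod 83)
7^41 ≡ 1 (mod 83) ✓
The smallest such exponent is 41, so the order of 7 is 41.

41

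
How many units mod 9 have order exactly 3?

φ(9) = φ(3^2) = 3·(3−1) = 6 = 2 · 3.
In a cyclic group of order 6, there are φ(d) elements of order d for each divisor d of 6, and zero for non-divisors.
3 | 6, and φ(3) = 3 − 1 = 2.

2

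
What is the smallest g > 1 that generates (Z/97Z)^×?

φ(97) = 97 − 1 = 96 = 2^5 · 3.
g is a primitive root iff g^(96/q) ≢ 1 (mod 97) for each prime q ∈ {2, 3}.
g = 2: 2^48 ≡ 1 — hits 1, so not a primitive root.
g = 3: 3^48 ≡ 1 — hits 1, so not a primitive root.
g = 4: 4^48 ≡ 1 — hits 1, so not a primitive root.
g = 5: 5^48 ≡ 96; 5^32 ≡ 35 — none is 1, so 5 is a primitive root.
Hence the least primitive root of 97 is 5.

5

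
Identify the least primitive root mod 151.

6

φ(151) = 151 − 1 = 150 = 2 · 3 · 5^2.
g is a primitive root iff g^(150/q) ≢ 1 (mod 151) for each prime q ∈ {2, 3, 5}.
g = 2: 2^75 ≡ 1 — hits 1, so not a primitive root.
g = 3: 3^75 ≡ 150; 3^50 ≡ 1 — hits 1, so not a primitive root.
g = 4: 4^75 ≡ 1 — hits 1, so not a primitive root.
g = 5: 5^75 ≡ 1 — hits 1, so not a primitive root.
g = 6: 6^75 ≡ 150; 6^50 ≡ 32; 6^30 ≡ 59 — none is 1, so 6 is a primitive root.
The smallest primitive root modulo 151 is 6.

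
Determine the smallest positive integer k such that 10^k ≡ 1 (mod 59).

ord(10) | φ(59) = 59 − 1 = 58 = 2 · 29.
Divisors of 58: 1, 2, 29, 58.
Compute 10^d (mod 59) for the divisors d until we hit 1:
10^1 ≡ 10 (mod 59)
10^2 ≡ 41 (mod 59)
10^29 ≡ 58 (mod 59)
10^58 ≡ 1 (mod 59) ✓
The smallest such exponent is 58, so the order of 10 is 58.

58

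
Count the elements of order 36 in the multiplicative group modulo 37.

12

φ(37) = 37 − 1 = 36 = 2^2 · 3^2.
In a cyclic group of order 36, there are φ(d) elements of order d for each divisor d of 36, and zero for non-divisors.
36 = 2^2 · 3^2 divides 36, and φ(36) = 12.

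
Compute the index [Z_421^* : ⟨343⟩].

ord(343) | φ(421) = 421 − 1 = 420 = 2^2 · 3 · 5 · 7.
Divisors of 420: 1, 2, 3, 4, 5, 6, 7, 10, 12, 14, 15, 20, 21, 28, 30, 35, 42, 60, 70, 84, 105, 140, 210, 420.
Check 343^d mod 421 for each divisor in increasing order:
343^1 ≡ 343 (mod 421)
343^2 ≡ 190 (mod 421)
343^3 ≡ 336 (mod 421)
343^4 ≡ 315 (mod 421)
343^5 ≡ 269 (mod 421)
343^6 ≡ 68 (mod 421)
343^7 ≡ 169 (mod 421)
343^10 ≡ 370 (mod 421)
343^12 ≡ 414 (mod 421)
343^14 ≡ 354 (mod 421)
343^15 ≡ 174 (mod 421)
343^20 ≡ 75 (mod 421)
343^21 ≡ 44 (mod 421)
343^28 ≡ 279 (mod 421)
343^30 ≡ 385 (mod 421)
343^35 ≡ 420 (mod 421)
343^42 ≡ 252 (mod 421)
343^60 ≡ 33 (mod 421)
343^70 ≡ 1 (mod 421) ✓
So ord_421(343) = 70, hence |⟨343⟩| = 70.
[(Z/421Z)^× : ⟨343⟩] = 420/70 = 6.

6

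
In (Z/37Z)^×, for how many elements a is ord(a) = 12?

φ(37) = 37 − 1 = 36 = 2^2 · 3^2.
In a cyclic group of order 36, there are φ(d) elements of order d for each divisor d of 36, and zero for non-divisors.
12 = 2^2 · 3 divides 36, and φ(12) = 4.

4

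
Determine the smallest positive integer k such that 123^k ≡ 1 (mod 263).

262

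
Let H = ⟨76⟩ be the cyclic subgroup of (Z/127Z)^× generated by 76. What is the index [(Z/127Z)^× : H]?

6

By Lagrange's theorem, ord_127(76) divides φ(127) = 127 − 1 = 126 = 2 · 3^2 · 7.
Divisors of 126: 1, 2, 3, 6, 7, 9, 14, 18, 21, 42, 63, 126.
Check 76^d mod 127 for each divisor in increasing order:
76^1 ≡ 76
76^2 ≡ 61
76^3 ≡ 64
76^6 ≡ 32
76^7 ≡ 19
76^9 ≡ 16
76^14 ≡ 107
76^18 ≡ 2
76^21 ≡ 1
Thus |⟨76⟩| = ord(76) = 21.
Index = |(Z/127Z)^×| / |⟨76⟩| = 126 / 21 = 6.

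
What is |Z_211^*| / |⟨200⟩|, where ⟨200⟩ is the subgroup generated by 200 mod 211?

Since 200 ∈ (Z/211Z)^×, its order divides φ(211) = 211 − 1 = 210 = 2 · 3 · 5 · 7.
Divisors of 210: 1, 2, 3, 5, 6, 7, 10, 14, 15, 21, 30, 35, 42, 70, 105, 210.
Compute 200^d (mod 211) for the divisors d until we hit 1:
200^1 ≡ 200
200^2 ≡ 121
200^3 ≡ 146
200^5 ≡ 153
200^6 ≡ 5
200^7 ≡ 156
200^10 ≡ 199
200^14 ≡ 71
200^15 ≡ 63
200^21 ≡ 104
200^30 ≡ 171
200^35 ≡ 210
200^42 ≡ 55
200^70 ≡ 1
The order of 200 is 70, so the subgroup it generates has 70 elements.
Index = |(Z/211Z)^×| / |⟨200⟩| = 210 / 70 = 3.

3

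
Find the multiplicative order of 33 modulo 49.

42

ord(33) | φ(49) = φ(7^2) = 7·(7−1) = 42 = 2 · 3 · 7.
Divisors of 42: 1, 2, 3, 6, 7, 14, 21, 42.
Evaluate successive powers at the divisors of 42:
33^1 ≡ 33
33^2 ≡ 11
33^3 ≡ 20
33^6 ≡ 8
33^7 ≡ 19
33^14 ≡ 18
33^21 ≡ 48
33^42 ≡ 1
Hence ord(33) = 42.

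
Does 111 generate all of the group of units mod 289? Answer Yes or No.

No

φ(289) = φ(17^2) = 17·(17−1) = 272 = 2^4 · 17.
Test 111^(272/q) mod 289 for each prime factor q of 272:
111^136 ≡ 1 (mod 289)  [q = 2: ≡ 1 ✗]
111^16 ≡ 137 (mod 289)  [q = 17: ≢ 1 ✓]
Since 111^136 ≡ 1, the order of 111 divides 136 < 272, so 111 is not a primitive root.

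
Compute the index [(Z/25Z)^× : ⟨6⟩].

4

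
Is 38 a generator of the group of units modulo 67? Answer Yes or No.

No

φ(67) = 67 − 1 = 66 = 2 · 3 · 11.
Test 38^(66/q) mod 67 for each prime factor q of 66:
38^33 ≡ 66 (mod 67)  [q = 2: ≢ 1 ✓]
38^22 ≡ 29 (mod 67)  [q = 3: ≢ 1 ✓]
38^6 ≡ 1 (mod 67)  [q = 11: ≡ 1 ✗]
The check at q = 11 fails, so 38 generates a proper subgroup.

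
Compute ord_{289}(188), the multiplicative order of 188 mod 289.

17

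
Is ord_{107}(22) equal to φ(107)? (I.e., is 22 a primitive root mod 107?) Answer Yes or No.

Yes

φ(107) = 107 − 1 = 106 = 2 · 53.
It suffices to check that the order of 22 is not a proper divisor of 106: compute 22^(106/q) for q ∈ {2, 53}.
22^53 ≡ 106 (mod 107)  [q = 2: ≢ 1 ✓]
22^2 ≡ 56 (mod 107)  [q = 53: ≢ 1 ✓]
All checks pass, so 22 has order 106 and is a primitive root modulo 107.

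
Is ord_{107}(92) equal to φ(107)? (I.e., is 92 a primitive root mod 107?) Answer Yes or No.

No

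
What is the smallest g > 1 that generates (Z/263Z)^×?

φ(263) = 263 − 1 = 262 = 2 · 131.
g is a primitive root iff g^(262/q) ≢ 1 (mod 263) for each prime q ∈ {2, 131}.
g = 2: 2^131 ≡ 1 — hits 1, so not a primitive root.
g = 3: 3^131 ≡ 1 — hits 1, so not a primitive root.
g = 4: 4^131 ≡ 1 — hits 1, so not a primitive root.
g = 5: 5^131 ≡ 262; 5^2 ≡ 25 — none is 1, so 5 is a primitive root.
Hence the least primitive root of 263 is 5.

5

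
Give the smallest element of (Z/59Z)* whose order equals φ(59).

2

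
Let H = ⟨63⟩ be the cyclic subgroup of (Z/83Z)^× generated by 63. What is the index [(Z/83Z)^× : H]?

2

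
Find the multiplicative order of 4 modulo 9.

The order of 4 must divide φ(9) = φ(3^2) = 3·(3−1) = 6 = 2 · 3.
Divisors of 6: 1, 2, 3, 6.
Check 4^d mod 9 for each divisor in increasing order:
4^1 ≡ 4 (mod 9)
4^2 ≡ 7 (mod 9)
4^3 ≡ 1 (mod 9) ✓
Hence ord(4) = 3.

3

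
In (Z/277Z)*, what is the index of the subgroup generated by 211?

By Lagrange's theorem, ord_277(211) divides φ(277) = 277 − 1 = 276 = 2^2 · 3 · 23.
Divisors of 276: 1, 2, 3, 4, 6, 12, 23, 46, 69, 92, 138, 276.
Compute 211^d (mod 277) for the divisors d until we hit 1:
211^1 ≡ 211
211^2 ≡ 201
211^3 ≡ 30
211^4 ≡ 236
211^6 ≡ 69
211^12 ≡ 52
211^23 ≡ 1
Thus |⟨211⟩| = ord(211) = 23.
Index = |(Z/277Z)^×| / |⟨211⟩| = 276 / 23 = 12.

12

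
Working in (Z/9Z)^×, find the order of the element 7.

3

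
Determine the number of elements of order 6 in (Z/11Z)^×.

φ(11) = 11 − 1 = 10 = 2 · 5.
In a cyclic group of order 10, there are φ(d) elements of order d for each divisor d of 10, and zero for non-divisors.
Here 10 is not a multiple of 6, so there are no elements of order 6.

0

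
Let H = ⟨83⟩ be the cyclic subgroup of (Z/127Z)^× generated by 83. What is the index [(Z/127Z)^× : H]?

By Lagrange's theorem, ord_127(83) divides φ(127) = 127 − 1 = 126 = 2 · 3^2 · 7.
Divisors of 126: 1, 2, 3, 6, 7, 9, 14, 18, 21, 42, 63, 126.
Evaluate successive powers at the divisors of 126:
83^1 ≡ 83
83^2 ≡ 31
83^3 ≡ 33
83^6 ≡ 73
83^7 ≡ 90
83^9 ≡ 123
83^14 ≡ 99
83^18 ≡ 16
83^21 ≡ 20
83^42 ≡ 19
83^63 ≡ 126
83^126 ≡ 1
Thus |⟨83⟩| = ord(83) = 126.
Index = |(Z/127Z)^×| / |⟨83⟩| = 126 / 126 = 1.

1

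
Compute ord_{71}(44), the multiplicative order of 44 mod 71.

70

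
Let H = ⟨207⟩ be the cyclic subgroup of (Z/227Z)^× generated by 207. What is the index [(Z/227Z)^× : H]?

2

Since 207 ∈ (Z/227Z)^×, its order divides φ(227) = 227 − 1 = 226 = 2 · 113.
Divisors of 226: 1, 2, 113, 226.
Evaluate successive powers at the divisors of 226:
207^1 ≡ 207 (mod 227)
207^2 ≡ 173 (mod 227)
207^113 ≡ 1 (mod 227) ✓
So ord_227(207) = 113, hence |⟨207⟩| = 113.
[(Z/227Z)^× : ⟨207⟩] = 226/113 = 2.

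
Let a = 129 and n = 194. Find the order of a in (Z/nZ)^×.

48

ord(129) | φ(194) = φ(2)·φ(97) = 1·96 = 96 = 2^5 · 3.
Divisors of 96: 1, 2, 3, 4, 6, 8, 12, 16, 24, 32, 48, 96.
Check 129^d mod 194 for each divisor in increasing order:
129^1 ≡ 129
129^2 ≡ 151
129^3 ≡ 79
129^4 ≡ 103
129^6 ≡ 33
129^8 ≡ 133
129^12 ≡ 119
129^16 ≡ 35
129^24 ≡ 193
129^32 ≡ 61
129^48 ≡ 1
The smallest such exponent is 48, so the order of 129 is 48.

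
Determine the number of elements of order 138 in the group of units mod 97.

0

φ(97) = 97 − 1 = 96 = 2^5 · 3.
Since (Z/97Z)^× is cyclic of order 96, the number of elements of order d is φ(d) when d | 96 and 0 otherwise.
138 does not divide 96, so no element of (Z/97Z)^× has order 138.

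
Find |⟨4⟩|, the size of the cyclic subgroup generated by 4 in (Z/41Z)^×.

The order of 4 must divide φ(41) = 41 − 1 = 40 = 2^3 · 5.
Divisors of 40: 1, 2, 4, 5, 8, 10, 20, 40.
Check 4^d mod 41 for each divisor in increasing order:
4^1 ≡ 4 (mod 41)
4^2 ≡ 16 (mod 41)
4^4 ≡ 10 (mod 41)
4^5 ≡ 40 (mod 41)
4^8 ≡ 18 (mod 41)
4^10 ≡ 1 (mod 41) ✓
Therefore the multiplicative order of 4 modulo 41 is 10.

10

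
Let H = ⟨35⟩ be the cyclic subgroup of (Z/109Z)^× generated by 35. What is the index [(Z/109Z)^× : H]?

4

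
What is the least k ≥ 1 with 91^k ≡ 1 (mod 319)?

ord(91) | φ(319) = φ(11·29) = (11−1)·(29−1) = 10·28 = 280 = 2^3 · 5 · 7.
Divisors of 280: 1, 2, 4, 5, 7, 8, 10, 14, 20, 28, 35, 40, 56, 70, 140, 280.
Check 91^d mod 319 for each divisor in increasing order:
91^1 ≡ 91 (mod 319)
91^2 ≡ 306 (mod 319)
91^4 ≡ 169 (mod 319)
91^5 ≡ 67 (mod 319)
91^7 ≡ 86 (mod 319)
91^8 ≡ 170 (mod 319)
91^10 ≡ 23 (mod 319)
91^14 ≡ 59 (mod 319)
91^20 ≡ 210 (mod 319)
91^28 ≡ 291 (mod 319)
91^35 ≡ 144 (mod 319)
91^40 ≡ 78 (mod 319)
91^56 ≡ 146 (mod 319)
91^70 ≡ 1 (mod 319) ✓
The smallest such exponent is 70, so the order of 91 is 70.

70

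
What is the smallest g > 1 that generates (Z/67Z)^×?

φ(67) = 67 − 1 = 66 = 2 · 3 · 11.
g is a primitive root iff g^(66/q) ≢ 1 (mod 67) for each prime q ∈ {2, 3, 11}.
g = 2: 2^33 ≡ 66; 2^22 ≡ 37; 2^6 ≡ 64 — none is 1, so 2 is a primitive root.
Hence the least primitive root of 67 is 2.

2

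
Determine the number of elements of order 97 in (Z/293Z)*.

0

φ(293) = 293 − 1 = 292 = 2^2 · 73.
In a cyclic group of order 292, there are φ(d) elements of order d for each divisor d of 292, and zero for non-divisors.
97 does not divide 292, so no element of (Z/293Z)^× has order 97.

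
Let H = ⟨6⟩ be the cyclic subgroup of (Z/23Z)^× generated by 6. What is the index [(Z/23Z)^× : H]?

By Lagrange's theorem, ord_23(6) divides φ(23) = 23 − 1 = 22 = 2 · 11.
Divisors of 22: 1, 2, 11, 22.
Test each divisor d:
6^1 ≡ 6
6^2 ≡ 13
6^11 ≡ 1
Thus |⟨6⟩| = ord(6) = 11.
[(Z/23Z)^× : ⟨6⟩] = 22/11 = 2.

2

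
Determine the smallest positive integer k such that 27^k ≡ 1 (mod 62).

10

By Lagrange's theorem, ord_62(27) divides φ(62) = φ(2)·φ(31) = 1·30 = 30 = 2 · 3 · 5.
Divisors of 30: 1, 2, 3, 5, 6, 10, 15, 30.
Compute 27^d (mod 62) for the divisors d until we hit 1:
27^1 ≡ 27 (mod 62)
27^2 ≡ 47 (mod 62)
27^3 ≡ 29 (mod 62)
27^5 ≡ 61 (mod 62)
27^6 ≡ 35 (mod 62)
27^10 ≡ 1 (mod 62) ✓
Hence ord(27) = 10.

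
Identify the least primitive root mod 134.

φ(134) = φ(2)·φ(67) = 1·66 = 66 = 2 · 3 · 11.
g is a primitive root iff g^(66/q) ≢ 1 (mod 134) for each prime q ∈ {2, 3, 11}.
g = 2: gcd(2, 134) = 2 > 1, not a unit — skip.
g = 3: 3^33 ≡ 133; 3^22 ≡ 1 — hits 1, so not a primitive root.
g = 4: gcd(4, 134) = 2 > 1, not a unit — skip.
g = 5: 5^33 ≡ 133; 5^22 ≡ 1 — hits 1, so not a primitive root.
g = 6: gcd(6, 134) = 2 > 1, not a unit — skip.
g = 7: 7^33 ≡ 133; 7^22 ≡ 29; 7^6 ≡ 131 — none is 1, so 7 is a primitive root.
Hence the least primitive root of 134 is 7.

7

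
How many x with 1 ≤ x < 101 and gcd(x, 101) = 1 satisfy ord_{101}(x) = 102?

φ(101) = 101 − 1 = 100 = 2^2 · 5^2.
In a cyclic group of order 100, there are φ(d) elements of order d for each divisor d of 100, and zero for non-divisors.
102 does not divide 100, so no element of (Z/101Z)^× has order 102.

0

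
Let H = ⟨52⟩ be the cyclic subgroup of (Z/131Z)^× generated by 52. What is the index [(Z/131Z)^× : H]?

10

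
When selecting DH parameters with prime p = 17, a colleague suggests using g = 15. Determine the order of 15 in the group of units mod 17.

By Lagrange's theorem, ord_17(15) divides φ(17) = 17 − 1 = 16 = 2^4.
Divisors of 16: 1, 2, 4, 8, 16.
Compute 15^d (mod 17) for the divisors d until we hit 1:
15^1 ≡ 15 (mod 17)
15^2 ≡ 4 (mod 17)
15^4 ≡ 16 (mod 17)
15^8 ≡ 1 (mod 17) ✓
The smallest such exponent is 8, so the order of 15 is 8.

8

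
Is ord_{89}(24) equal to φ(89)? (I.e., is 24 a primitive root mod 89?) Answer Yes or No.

Yes

φ(89) = 89 − 1 = 88 = 2^3 · 11.
Test 24^(88/q) mod 89 for each prime factor q of 88:
24^44 ≡ 88 (mod 89)  [q = 2: ≢ 1 ✓]
24^8 ≡ 78 (mod 89)  [q = 11: ≢ 1 ✓]
Every test exponent gives a nontrivial residue, hence 24 generates the full group.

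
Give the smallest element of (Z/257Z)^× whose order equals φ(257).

3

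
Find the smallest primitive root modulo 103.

5

φ(103) = 103 − 1 = 102 = 2 · 3 · 17.
Test candidates g = 2, 3, … against the prime factors q ∈ {2, 3, 17} of φ(103): g is a generator iff g^(102/q) ≢ 1 for every such q.
g = 2: 2^51 ≡ 1 — hits 1, so not a primitive root.
g = 3: 3^51 ≡ 102; 3^34 ≡ 1 — hits 1, so not a primitive root.
g = 4: 4^51 ≡ 1 — hits 1, so not a primitive root.
g = 5: 5^51 ≡ 102; 5^34 ≡ 56; 5^6 ≡ 72 — none is 1, so 5 is a primitive root.
The smallest primitive root modulo 103 is 5.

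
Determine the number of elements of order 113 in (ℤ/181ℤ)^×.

φ(181) = 181 − 1 = 180 = 2^2 · 3^2 · 5.
(Z/181Z)^× is cyclic (|G| = 180); a cyclic group of order m has exactly φ(d) elements of each order d | m, and none otherwise.
Here 180 is not a multiple of 113, so there are no elements of order 113.

0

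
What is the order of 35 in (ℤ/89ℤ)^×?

The order of 35 must divide φ(89) = 89 − 1 = 88 = 2^3 · 11.
Divisors of 88: 1, 2, 4, 8, 11, 22, 44, 88.
Compute 35^d (mod 89) for the divisors d until we hit 1:
35^1 ≡ 35 (mod 89)
35^2 ≡ 68 (mod 89)
35^4 ≡ 85 (mod 89)
35^8 ≡ 16 (mod 89)
35^11 ≡ 77 (mod 89)
35^22 ≡ 55 (mod 89)
35^44 ≡ 88 (mod 89)
35^88 ≡ 1 (mod 89) ✓
Hence ord(35) = 88.

88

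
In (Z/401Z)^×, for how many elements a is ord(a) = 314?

0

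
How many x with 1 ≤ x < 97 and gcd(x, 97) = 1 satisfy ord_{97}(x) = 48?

φ(97) = 97 − 1 = 96 = 2^5 · 3.
In a cyclic group of order 96, there are φ(d) elements of order d for each divisor d of 96, and zero for non-divisors.
48 = 2^4 · 3 divides 96, and φ(48) = 16.

16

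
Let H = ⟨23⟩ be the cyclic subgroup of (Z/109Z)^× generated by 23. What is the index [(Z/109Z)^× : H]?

3

By Lagrange's theorem, ord_109(23) divides φ(109) = 109 − 1 = 108 = 2^2 · 3^3.
Divisors of 108: 1, 2, 3, 4, 6, 9, 12, 18, 27, 36, 54, 108.
Compute 23^d (mod 109) for the divisors d until we hit 1:
23^1 ≡ 23
23^2 ≡ 93
23^3 ≡ 68
23^4 ≡ 38
23^6 ≡ 46
23^9 ≡ 76
23^12 ≡ 45
23^18 ≡ 108
23^27 ≡ 33
23^36 ≡ 1
Thus |⟨23⟩| = ord(23) = 36.
The index is φ(109) / ord(23) = 108 / 36 = 3.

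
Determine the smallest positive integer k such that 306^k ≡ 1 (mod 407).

ord(306) | φ(407) = φ(11·37) = (11−1)·(37−1) = 10·36 = 360 = 2^3 · 3^2 · 5.
Divisors of 360: 1, 2, 3, 4, 5, 6, 8, 9, 10, 12, 15, 18, 20, 24, 30, 36, 40, 45, 60, 72, 90, 120, 180, 360.
Compute 306^d (mod 407) for the divisors d until we hit 1:
306^1 ≡ 306 (mod 407)
306^2 ≡ 26 (mod 407)
306^3 ≡ 223 (mod 407)
306^4 ≡ 269 (mod 407)
306^5 ≡ 100 (mod 407)
306^6 ≡ 75 (mod 407)
306^8 ≡ 322 (mod 407)
306^9 ≡ 38 (mod 407)
306^10 ≡ 232 (mod 407)
306^12 ≡ 334 (mod 407)
306^15 ≡ 1 (mod 407) ✓
Therefore the multiplicative order of 306 modulo 407 is 15.

15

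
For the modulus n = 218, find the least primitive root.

φ(218) = φ(2)·φ(109) = 1·108 = 108 = 2^2 · 3^3.
g is a primitive root iff g^(108/q) ≢ 1 (mod 218) for each prime q ∈ {2, 3}.
g = 2: gcd(2, 218) = 2 > 1, not a unit — skip.
g = 3: 3^54 ≡ 1 — hits 1, so not a primitive root.
g = 4: gcd(4, 218) = 2 > 1, not a unit — skip.
g = 5: 5^54 ≡ 1 — hits 1, so not a primitive root.
g = 6: gcd(6, 218) = 2 > 1, not a unit — skip.
g = 7: 7^54 ≡ 1 — hits 1, so not a primitive root.
g = 8: gcd(8, 218) = 2 > 1, not a unit — skip.
g = 9: 9^54 ≡ 1 — hits 1, so not a primitive root.
g = 10: gcd(10, 218) = 2 > 1, not a unit — skip.
g = 11: 11^54 ≡ 217; 11^36 ≡ 45 — none is 1, so 11 is a primitive root.
Hence the least primitive root of 218 is 11.

11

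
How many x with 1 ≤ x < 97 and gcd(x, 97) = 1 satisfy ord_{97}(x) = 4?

φ(97) = 97 − 1 = 96 = 2^5 · 3.
In a cyclic group of order 96, there are φ(d) elements of order d for each divisor d of 96, and zero for non-divisors.
4 = 2^2 divides 96, and φ(4) = 2.

2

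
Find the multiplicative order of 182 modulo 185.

36

ord(182) | φ(185) = φ(5·37) = (5−1)·(37−1) = 4·36 = 144 = 2^4 · 3^2.
Divisors of 144: 1, 2, 3, 4, 6, 8, 9, 12, 16, 18, 24, 36, 48, 72, 144.
Evaluate successive powers at the divisors of 144:
182^1 ≡ 182 (mod 185)
182^2 ≡ 9 (mod 185)
182^3 ≡ 158 (mod 185)
182^4 ≡ 81 (mod 185)
182^6 ≡ 174 (mod 185)
182^8 ≡ 86 (mod 185)
182^9 ≡ 112 (mod 185)
182^12 ≡ 121 (mod 185)
182^16 ≡ 181 (mod 185)
182^18 ≡ 149 (mod 185)
182^24 ≡ 26 (mod 185)
182^36 ≡ 1 (mod 185) ✓
The smallest such exponent is 36, so the order of 182 is 36.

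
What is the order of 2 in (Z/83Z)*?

By Lagrange's theorem, ord_83(2) divides φ(83) = 83 − 1 = 82 = 2 · 41.
Divisors of 82: 1, 2, 41, 82.
Compute 2^d (mod 83) for the divisors d until we hit 1:
2^1 ≡ 2 (mod 83)
2^2 ≡ 4 (mod 83)
2^41 ≡ 82 (mod 83)
2^82 ≡ 1 (mod 83) ✓
Therefore the multiplicative order of 2 modulo 83 is 82.

82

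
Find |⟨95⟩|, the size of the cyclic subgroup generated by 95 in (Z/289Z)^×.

The order of 95 must divide φ(289) = φ(17^2) = 17·(17−1) = 272 = 2^4 · 17.
Divisors of 272: 1, 2, 4, 8, 16, 17, 34, 68, 136, 272.
Compute 95^d (mod 289) for the divisors d until we hit 1:
95^1 ≡ 95
95^2 ≡ 66
95^4 ≡ 21
95^8 ≡ 152
95^16 ≡ 273
95^17 ≡ 214
95^34 ≡ 134
95^68 ≡ 38
95^136 ≡ 288
95^272 ≡ 1
Therefore the multiplicative order of 95 modulo 289 is 272.

272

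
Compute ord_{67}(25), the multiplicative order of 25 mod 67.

ord(25) | φ(67) = 67 − 1 = 66 = 2 · 3 · 11.
Divisors of 66: 1, 2, 3, 6, 11, 22, 33, 66.
Evaluate successive powers at the divisors of 66:
25^1 ≡ 25 (mod 67)
25^2 ≡ 22 (mod 67)
25^3 ≡ 14 (mod 67)
25^6 ≡ 62 (mod 67)
25^11 ≡ 1 (mod 67) ✓
Hence ord(25) = 11.

11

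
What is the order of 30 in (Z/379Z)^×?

By Lagrange's theorem, ord_379(30) divides φ(379) = 379 − 1 = 378 = 2 · 3^3 · 7.
Divisors of 378: 1, 2, 3, 6, 7, 9, 14, 18, 21, 27, 42, 54, 63, 126, 189, 378.
Evaluate successive powers at the divisors of 378:
30^1 ≡ 30
30^2 ≡ 142
30^3 ≡ 91
30^6 ≡ 322
30^7 ≡ 185
30^9 ≡ 119
30^14 ≡ 115
30^18 ≡ 138
30^21 ≡ 51
30^27 ≡ 125
30^42 ≡ 327
30^54 ≡ 86
30^63 ≡ 1
The smallest such exponent is 63, so the order of 30 is 63.

63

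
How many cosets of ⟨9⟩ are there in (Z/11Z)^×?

2

By Lagrange's theorem, ord_11(9) divides φ(11) = 11 − 1 = 10 = 2 · 5.
Divisors of 10: 1, 2, 5, 10.
Test each divisor d:
9^1 ≡ 9 (mod 11)
9^2 ≡ 4 (mod 11)
9^5 ≡ 1 (mod 11) ✓
The order of 9 is 5, so the subgroup it generates has 5 elements.
Index = |(Z/11Z)^×| / |⟨9⟩| = 10 / 5 = 2.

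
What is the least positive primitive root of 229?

φ(229) = 229 − 1 = 228 = 2^2 · 3 · 19.
Test candidates g = 2, 3, … against the prime factors q ∈ {2, 3, 19} of φ(229): g is a generator iff g^(228/q) ≢ 1 for every such q.
g = 2: 2^114 ≡ 228; 2^76 ≡ 1 — hits 1, so not a primitive root.
g = 3: 3^114 ≡ 1 — hits 1, so not a primitive root.
g = 4: 4^114 ≡ 1 — hits 1, so not a primitive root.
g = 5: 5^114 ≡ 1 — hits 1, so not a primitive root.
g = 6: 6^114 ≡ 228; 6^76 ≡ 134; 6^12 ≡ 165 — none is 1, so 6 is a primitive root.
Hence the least primitive root of 229 is 6.

6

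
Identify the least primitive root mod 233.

φ(233) = 233 − 1 = 232 = 2^3 · 29.
g is a primitive root iff g^(232/q) ≢ 1 (mod 233) for each prime q ∈ {2, 29}.
g = 2: 2^116 ≡ 1 — hits 1, so not a primitive root.
g = 3: 3^116 ≡ 232; 3^8 ≡ 37 — none is 1, so 3 is a primitive root.
The smallest primitive root modulo 233 is 3.

3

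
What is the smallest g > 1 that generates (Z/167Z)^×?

5

φ(167) = 167 − 1 = 166 = 2 · 83.
g is a primitive root iff g^(166/q) ≢ 1 (mod 167) for each prime q ∈ {2, 83}.
g = 2: 2^83 ≡ 1 — hits 1, so not a primitive root.
g = 3: 3^83 ≡ 1 — hits 1, so not a primitive root.
g = 4: 4^83 ≡ 1 — hits 1, so not a primitive root.
g = 5: 5^83 ≡ 166; 5^2 ≡ 25 — none is 1, so 5 is a primitive root.
Hence the least primitive root of 167 is 5.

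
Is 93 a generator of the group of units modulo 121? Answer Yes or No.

No

φ(121) = φ(11^2) = 11·(11−1) = 110 = 2 · 5 · 11.
93 is a primitive root mod 121 iff 93^(φ(121)/q) ≢ 1 for every prime q | φ(121), i.e. q ∈ {2, 5, 11}.
93^55 ≡ 1 (mod 121)  [q = 2: ≡ 1 ✗]
93^22 ≡ 3 (mod 121)  [q = 5: ≢ 1 ✓]
93^10 ≡ 12 (mod 121)  [q = 11: ≢ 1 ✓]
93^55 ≡ 1 shows ord(93) | 55, strictly less than φ(121); not a primitive root.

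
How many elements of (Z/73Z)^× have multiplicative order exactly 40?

0

φ(73) = 73 − 1 = 72 = 2^3 · 3^2.
In a cyclic group of order 72, there are φ(d) elements of order d for each divisor d of 72, and zero for non-divisors.
40 does not divide 72, so no element of (Z/73Z)^× has order 40.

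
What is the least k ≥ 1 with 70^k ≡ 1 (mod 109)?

108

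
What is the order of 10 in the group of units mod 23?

The order of 10 must divide φ(23) = 23 − 1 = 22 = 2 · 11.
Divisors of 22: 1, 2, 11, 22.
Check 10^d mod 23 for each divisor in increasing order:
10^1 ≡ 10 (mod 23)
10^2 ≡ 8 (mod 23)
10^11 ≡ 22 (mod 23)
10^22 ≡ 1 (mod 23) ✓
Therefore the multiplicative order of 10 modulo 23 is 22.

22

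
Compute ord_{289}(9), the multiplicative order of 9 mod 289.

The order of 9 must divide φ(289) = φ(17^2) = 17·(17−1) = 272 = 2^4 · 17.
Divisors of 272: 1, 2, 4, 8, 16, 17, 34, 68, 136, 272.
Test each divisor d:
9^1 ≡ 9
9^2 ≡ 81
9^4 ≡ 203
9^8 ≡ 171
9^16 ≡ 52
9^17 ≡ 179
9^34 ≡ 251
9^68 ≡ 288
9^136 ≡ 1
Hence ord(9) = 136.

136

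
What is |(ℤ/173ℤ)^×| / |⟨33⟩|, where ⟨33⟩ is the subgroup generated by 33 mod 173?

2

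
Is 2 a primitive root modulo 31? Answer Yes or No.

φ(31) = 31 − 1 = 30 = 2 · 3 · 5.
Test 2^(30/q) mod 31 for each prime factor q of 30:
2^15 ≡ 1 (mod 31)  [q = 2: ≡ 1 ✗]
2^10 ≡ 1 (mod 31)  [q = 3: ≡ 1 ✗]
2^6 ≡ 2 (mod 31)  [q = 5: ≢ 1 ✓]
The check at q = 2 fails, so 2 generates a proper subgroup.

No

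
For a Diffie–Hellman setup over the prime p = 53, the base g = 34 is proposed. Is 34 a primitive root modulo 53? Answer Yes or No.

φ(53) = 53 − 1 = 52 = 2^2 · 13.
Test 34^(52/q) mod 53 for each prime factor q of 52:
34^26 ≡ 52 (mod 53)  [q = 2: ≢ 1 ✓]
34^4 ≡ 47 (mod 53)  [q = 13: ≢ 1 ✓]
All checks pass, so 34 has order 52 and is a primitive root modulo 53.

Yes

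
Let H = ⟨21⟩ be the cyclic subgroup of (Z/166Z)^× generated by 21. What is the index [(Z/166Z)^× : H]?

By Lagrange's theorem, ord_166(21) divides φ(166) = φ(2)·φ(83) = 1·82 = 82 = 2 · 41.
Divisors of 82: 1, 2, 41, 82.
Check 21^d mod 166 for each divisor in increasing order:
21^1 ≡ 21 (mod 166)
21^2 ≡ 109 (mod 166)
21^41 ≡ 1 (mod 166) ✓
So ord_166(21) = 41, hence |⟨21⟩| = 41.
[(Z/166Z)^× : ⟨21⟩] = 82/41 = 2.

2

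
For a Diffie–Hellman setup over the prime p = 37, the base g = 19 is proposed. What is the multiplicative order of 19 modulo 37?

By Lagrange's theorem, ord_37(19) divides φ(37) = 37 − 1 = 36 = 2^2 · 3^2.
Divisors of 36: 1, 2, 3, 4, 6, 9, 12, 18, 36.
Check 19^d mod 37 for each divisor in increasing order:
19^1 ≡ 19 (mod 37)
19^2 ≡ 28 (mod 37)
19^3 ≡ 14 (mod 37)
19^4 ≡ 7 (mod 37)
19^6 ≡ 11 (mod 37)
19^9 ≡ 6 (mod 37)
19^12 ≡ 10 (mod 37)
19^18 ≡ 36 (mod 37)
19^36 ≡ 1 (mod 37) ✓
Therefore the multiplicative order of 19 modulo 37 is 36.

36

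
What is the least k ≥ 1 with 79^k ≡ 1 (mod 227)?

113

The order of 79 must divide φ(227) = 227 − 1 = 226 = 2 · 113.
Divisors of 226: 1, 2, 113, 226.
Test each divisor d:
79^1 ≡ 79 (mod 227)
79^2 ≡ 112 (mod 227)
79^113 ≡ 1 (mod 227) ✓
The smallest such exponent is 113, so the order of 79 is 113.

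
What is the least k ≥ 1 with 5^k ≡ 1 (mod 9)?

6

Since 5 ∈ (Z/9Z)^×, its order divides φ(9) = φ(3^2) = 3·(3−1) = 6 = 2 · 3.
Divisors of 6: 1, 2, 3, 6.
Evaluate successive powers at the divisors of 6:
5^1 ≡ 5 (mod 9)
5^2 ≡ 7 (mod 9)
5^3 ≡ 8 (mod 9)
5^6 ≡ 1 (mod 9) ✓
Therefore the multiplicative order of 5 modulo 9 is 6.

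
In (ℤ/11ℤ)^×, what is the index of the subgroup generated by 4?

2

The order of 4 must divide φ(11) = 11 − 1 = 10 = 2 · 5.
Divisors of 10: 1, 2, 5, 10.
Evaluate successive powers at the divisors of 10:
4^1 ≡ 4 (mod 11)
4^2 ≡ 5 (mod 11)
4^5 ≡ 1 (mod 11) ✓
So ord_11(4) = 5, hence |⟨4⟩| = 5.
Index = |(Z/11Z)^×| / |⟨4⟩| = 10 / 5 = 2.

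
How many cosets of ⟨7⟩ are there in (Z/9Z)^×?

Since 7 ∈ (Z/9Z)^×, its order divides φ(9) = φ(3^2) = 3·(3−1) = 6 = 2 · 3.
Divisors of 6: 1, 2, 3, 6.
Compute 7^d (mod 9) for the divisors d until we hit 1:
7^1 ≡ 7 (mod 9)
7^2 ≡ 4 (mod 9)
7^3 ≡ 1 (mod 9) ✓
The order of 7 is 3, so the subgroup it generates has 3 elements.
Index = |(Z/9Z)^×| / |⟨7⟩| = 6 / 3 = 2.

2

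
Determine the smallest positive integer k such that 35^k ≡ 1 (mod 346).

86

ord(35) | φ(346) = φ(2)·φ(173) = 1·172 = 172 = 2^2 · 43.
Divisors of 172: 1, 2, 4, 43, 86, 172.
Compute 35^d (mod 346) for the divisors d until we hit 1:
35^1 ≡ 35
35^2 ≡ 187
35^4 ≡ 23
35^43 ≡ 345
35^86 ≡ 1
So ord_346(35) = 86.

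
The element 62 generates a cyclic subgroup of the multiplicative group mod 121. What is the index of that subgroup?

By Lagrange's theorem, ord_121(62) divides φ(121) = φ(11^2) = 11·(11−1) = 110 = 2 · 5 · 11.
Divisors of 110: 1, 2, 5, 10, 11, 22, 55, 110.
Evaluate successive powers at the divisors of 110:
62^1 ≡ 62
62^2 ≡ 93
62^5 ≡ 87
62^10 ≡ 67
62^11 ≡ 40
62^22 ≡ 27
62^55 ≡ 120
62^110 ≡ 1
The order of 62 is 110, so the subgroup it generates has 110 elements.
The index is φ(121) / ord(62) = 110 / 110 = 1.

1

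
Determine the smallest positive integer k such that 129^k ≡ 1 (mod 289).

The order of 129 must divide φ(289) = φ(17^2) = 17·(17−1) = 272 = 2^4 · 17.
Divisors of 272: 1, 2, 4, 8, 16, 17, 34, 68, 136, 272.
Compute 129^d (mod 289) for the divisors d until we hit 1:
129^1 ≡ 129 (mod 289)
129^2 ≡ 168 (mod 289)
129^4 ≡ 191 (mod 289)
129^8 ≡ 67 (mod 289)
129^16 ≡ 154 (mod 289)
129^17 ≡ 214 (mod 289)
129^34 ≡ 134 (mod 289)
129^68 ≡ 38 (mod 289)
129^136 ≡ 288 (mod 289)
129^272 ≡ 1 (mod 289) ✓
Hence ord(129) = 272.

272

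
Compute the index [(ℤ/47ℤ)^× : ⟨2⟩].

2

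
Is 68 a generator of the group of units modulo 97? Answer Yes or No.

φ(97) = 97 − 1 = 96 = 2^5 · 3.
68 is a primitive root mod 97 iff 68^(φ(97)/q) ≢ 1 for every prime q | φ(97), i.e. q ∈ {2, 3}.
68^48 ≡ 96 (mod 97)  [q = 2: ≢ 1 ✓]
68^32 ≡ 35 (mod 97)  [q = 3: ≢ 1 ✓]
Every test exponent gives a nontrivial residue, hence 68 generates the full group.

Yes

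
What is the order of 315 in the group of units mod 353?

The order of 315 must divide φ(353) = 353 − 1 = 352 = 2^5 · 11.
Divisors of 352: 1, 2, 4, 8, 11, 16, 22, 32, 44, 88, 176, 352.
Evaluate successive powers at the divisors of 352:
315^1 ≡ 315 (mod 353)
315^2 ≡ 32 (mod 353)
315^4 ≡ 318 (mod 353)
315^8 ≡ 166 (mod 353)
315^11 ≡ 60 (mod 353)
315^16 ≡ 22 (mod 353)
315^22 ≡ 70 (mod 353)
315^32 ≡ 131 (mod 353)
315^44 ≡ 311 (mod 353)
315^88 ≡ 352 (mod 353)
315^176 ≡ 1 (mod 353) ✓
Hence ord(315) = 176.

176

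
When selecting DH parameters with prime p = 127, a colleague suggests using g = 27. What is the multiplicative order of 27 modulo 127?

ord(27) | φ(127) = 127 − 1 = 126 = 2 · 3^2 · 7.
Divisors of 126: 1, 2, 3, 6, 7, 9, 14, 18, 21, 42, 63, 126.
Check 27^d mod 127 for each divisor in increasing order:
27^1 ≡ 27 (mod 127)
27^2 ≡ 94 (mod 127)
27^3 ≡ 125 (mod 127)
27^6 ≡ 4 (mod 127)
27^7 ≡ 108 (mod 127)
27^9 ≡ 119 (mod 127)
27^14 ≡ 107 (mod 127)
27^18 ≡ 64 (mod 127)
27^21 ≡ 126 (mod 127)
27^42 ≡ 1 (mod 127) ✓
Hence ord(27) = 42.

42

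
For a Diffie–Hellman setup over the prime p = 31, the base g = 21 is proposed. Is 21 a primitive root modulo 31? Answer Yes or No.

Yes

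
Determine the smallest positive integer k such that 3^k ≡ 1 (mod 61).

10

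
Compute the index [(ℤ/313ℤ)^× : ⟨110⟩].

1

By Lagrange's theorem, ord_313(110) divides φ(313) = 313 − 1 = 312 = 2^3 · 3 · 13.
Divisors of 312: 1, 2, 3, 4, 6, 8, 12, 13, 24, 26, 39, 52, 78, 104, 156, 312.
Test each divisor d:
110^1 ≡ 110
110^2 ≡ 206
110^3 ≡ 124
110^4 ≡ 181
110^6 ≡ 39
110^8 ≡ 209
110^12 ≡ 269
110^13 ≡ 168
110^24 ≡ 58
110^26 ≡ 54
110^39 ≡ 308
110^52 ≡ 99
110^78 ≡ 25
110^104 ≡ 98
110^156 ≡ 312
110^312 ≡ 1
Thus |⟨110⟩| = ord(110) = 312.
The index is φ(313) / ord(110) = 312 / 312 = 1.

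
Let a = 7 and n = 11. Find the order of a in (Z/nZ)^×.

Since 7 ∈ (Z/11Z)^×, its order divides φ(11) = 11 − 1 = 10 = 2 · 5.
Divisors of 10: 1, 2, 5, 10.
Evaluate successive powers at the divisors of 10:
7^1 ≡ 7 (mod 11)
7^2 ≡ 5 (mod 11)
7^5 ≡ 10 (mod 11)
7^10 ≡ 1 (mod 11) ✓
So ord_11(7) = 10.

10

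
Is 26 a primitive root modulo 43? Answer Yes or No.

Yes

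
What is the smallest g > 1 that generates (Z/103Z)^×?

φ(103) = 103 − 1 = 102 = 2 · 3 · 17.
g is a primitive root iff g^(102/q) ≢ 1 (mod 103) for each prime q ∈ {2, 3, 17}.
g = 2: 2^51 ≡ 1 — hits 1, so not a primitive root.
g = 3: 3^51 ≡ 102; 3^34 ≡ 1 — hits 1, so not a primitive root.
g = 4: 4^51 ≡ 1 — hits 1, so not a primitive root.
g = 5: 5^51 ≡ 102; 5^34 ≡ 56; 5^6 ≡ 72 — none is 1, so 5 is a primitive root.
So 5 is the smallest generator of (Z/103Z)^×.

5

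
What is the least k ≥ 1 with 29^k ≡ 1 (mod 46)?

The order of 29 must divide φ(46) = φ(2)·φ(23) = 1·22 = 22 = 2 · 11.
Divisors of 22: 1, 2, 11, 22.
Compute 29^d (mod 46) for the divisors d until we hit 1:
29^1 ≡ 29
29^2 ≡ 13
29^11 ≡ 1
Hence ord(29) = 11.

11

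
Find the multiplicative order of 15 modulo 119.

8

By Lagrange's theorem, ord_119(15) divides φ(119) = φ(7·17) = (7−1)·(17−1) = 6·16 = 96 = 2^5 · 3.
Divisors of 96: 1, 2, 3, 4, 6, 8, 12, 16, 24, 32, 48, 96.
Test each divisor d:
15^1 ≡ 15 (mod 119)
15^2 ≡ 106 (mod 119)
15^3 ≡ 43 (mod 119)
15^4 ≡ 50 (mod 119)
15^6 ≡ 64 (mod 119)
15^8 ≡ 1 (mod 119) ✓
Therefore the multiplicative order of 15 modulo 119 is 8.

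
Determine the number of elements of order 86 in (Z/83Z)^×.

φ(83) = 83 − 1 = 82 = 2 · 41.
(Z/83Z)^× is cyclic (|G| = 82); a cyclic group of order m has exactly φ(d) elements of each order d | m, and none otherwise.
Since 86 ∤ 82, the count is 0.

0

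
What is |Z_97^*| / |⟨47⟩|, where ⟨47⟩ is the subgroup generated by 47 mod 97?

12

ord(47) | φ(97) = 97 − 1 = 96 = 2^5 · 3.
Divisors of 96: 1, 2, 3, 4, 6, 8, 12, 16, 24, 32, 48, 96.
Evaluate successive powers at the divisors of 96:
47^1 ≡ 47 (mod 97)
47^2 ≡ 75 (mod 97)
47^3 ≡ 33 (mod 97)
47^4 ≡ 96 (mod 97)
47^6 ≡ 22 (mod 97)
47^8 ≡ 1 (mod 97) ✓
The order of 47 is 8, so the subgroup it generates has 8 elements.
[(Z/97Z)^× : ⟨47⟩] = 96/8 = 12.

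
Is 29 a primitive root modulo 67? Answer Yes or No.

No

φ(67) = 67 − 1 = 66 = 2 · 3 · 11.
29 is a primitive root mod 67 iff 29^(φ(67)/q) ≢ 1 for every prime q | φ(67), i.e. q ∈ {2, 3, 11}.
29^33 ≡ 1 (mod 67)  [q = 2: ≡ 1 ✗]
29^22 ≡ 29 (mod 67)  [q = 3: ≢ 1 ✓]
29^6 ≡ 1 (mod 67)  [q = 11: ≡ 1 ✗]
Since 29^33 ≡ 1, the order of 29 divides 33 < 66, so 29 is not a primitive root.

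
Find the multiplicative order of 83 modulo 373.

ord(83) | φ(373) = 373 − 1 = 372 = 2^2 · 3 · 31.
Divisors of 372: 1, 2, 3, 4, 6, 12, 31, 62, 93, 124, 186, 372.
Compute 83^d (mod 373) for the divisors d until we hit 1:
83^1 ≡ 83 (mod 373)
83^2 ≡ 175 (mod 373)
83^3 ≡ 351 (mod 373)
83^4 ≡ 39 (mod 373)
83^6 ≡ 111 (mod 373)
83^12 ≡ 12 (mod 373)
83^31 ≡ 284 (mod 373)
83^62 ≡ 88 (mod 373)
83^93 ≡ 1 (mod 373) ✓
The smallest such exponent is 93, so the order of 83 is 93.

93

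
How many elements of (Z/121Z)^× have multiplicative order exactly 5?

φ(121) = φ(11^2) = 11·(11−1) = 110 = 2 · 5 · 11.
(Z/121Z)^× is cyclic (|G| = 110); a cyclic group of order m has exactly φ(d) elements of each order d | m, and none otherwise.
5 | 110, and φ(5) = 5 − 1 = 4.

4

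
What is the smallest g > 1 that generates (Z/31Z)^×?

φ(31) = 31 − 1 = 30 = 2 · 3 · 5.
Test candidates g = 2, 3, … against the prime factors q ∈ {2, 3, 5} of φ(31): g is a generator iff g^(30/q) ≢ 1 for every such q.
g = 2: 2^15 ≡ 1 — hits 1, so not a primitive root.
g = 3: 3^15 ≡ 30; 3^10 ≡ 25; 3^6 ≡ 16 — none is 1, so 3 is a primitive root.
The smallest primitive root modulo 31 is 3.

3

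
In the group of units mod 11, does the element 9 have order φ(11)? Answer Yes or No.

φ(11) = 11 − 1 = 10 = 2 · 5.
An element g generates (Z/11Z)^× iff g^(10/q) ≢ 1 (mod 11) for each prime q ∈ {2, 5}.
9^5 ≡ 1 (mod 11)  [q = 2: ≡ 1 ✗]
9^2 ≡ 4 (mod 11)  [q = 5: ≢ 1 ✓]
The check at q = 2 fails, so 9 generates a proper subgroup.

No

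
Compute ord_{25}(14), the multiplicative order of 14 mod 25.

10

ord(14) | φ(25) = φ(5^2) = 5·(5−1) = 20 = 2^2 · 5.
Divisors of 20: 1, 2, 4, 5, 10, 20.
Evaluate successive powers at the divisors of 20:
14^1 ≡ 14
14^2 ≡ 21
14^4 ≡ 16
14^5 ≡ 24
14^10 ≡ 1
The smallest such exponent is 10, so the order of 14 is 10.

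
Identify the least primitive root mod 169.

φ(169) = φ(13^2) = 13·(13−1) = 156 = 2^2 · 3 · 13.
g is a primitive root iff g^(156/q) ≢ 1 (mod 169) for each prime q ∈ {2, 3, 13}.
g = 2: 2^78 ≡ 168; 2^52 ≡ 146; 2^12 ≡ 40 — none is 1, so 2 is a primitive root.
Hence the least primitive root of 169 is 2.

2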